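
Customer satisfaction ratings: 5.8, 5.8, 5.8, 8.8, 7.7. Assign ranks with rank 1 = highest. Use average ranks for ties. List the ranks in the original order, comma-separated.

4, 4, 4, 1, 2

Sorted (descending): 8.8, 7.7, 5.8, 5.8, 5.8
The 3 values of 5.8 occupy positions 3–5 → average rank 4.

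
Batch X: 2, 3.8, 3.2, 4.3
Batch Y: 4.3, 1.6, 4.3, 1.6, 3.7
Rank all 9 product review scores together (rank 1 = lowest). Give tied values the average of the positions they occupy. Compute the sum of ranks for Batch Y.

24

Sorted (ascending): 1.6, 1.6, 2, 3.2, 3.7, 3.8, 4.3, 4.3, 4.3
The 2 values of 1.6 occupy positions 1–2 → average rank (1+2)/2 = 1.5.
The 3 values of 4.3 occupy positions 7–9 → average rank 8.
Batch Y values → pooled ranks: 4.3→8, 1.6→1.5, 4.3→8, 1.6→1.5, 3.7→5
Rank sum = 8 + 1.5 + 8 + 1.5 + 5 = 24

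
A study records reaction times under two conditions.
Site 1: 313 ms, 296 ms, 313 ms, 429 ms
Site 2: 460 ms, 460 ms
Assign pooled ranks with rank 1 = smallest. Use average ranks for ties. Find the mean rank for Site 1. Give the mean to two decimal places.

Sorted (ascending): 296, 313, 313, 429, 460, 460
The 2 values of 313 occupy positions 2–3 → average rank (2+3)/2 = 2.5.
The 2 values of 460 occupy positions 5–6 → average rank (5+6)/2 = 5.5.
Site 1 values → pooled ranks: 313→2.5, 296→1, 313→2.5, 429→4
Mean rank = (2.5 + 1 + 2.5 + 4) / 4 = 2.50

2.50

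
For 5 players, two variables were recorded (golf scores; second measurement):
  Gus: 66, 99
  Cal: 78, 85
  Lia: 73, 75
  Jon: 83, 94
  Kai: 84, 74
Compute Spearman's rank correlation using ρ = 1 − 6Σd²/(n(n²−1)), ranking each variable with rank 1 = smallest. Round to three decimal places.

-0.600

Ranks of variable 1: 1, 3, 2, 4, 5
Ranks of variable 2: 5, 3, 2, 4, 1
d = r₁ − r₂: -4, 0, 0, 0, 4
d²: 16, 0, 0, 0, 16; Σd² = 32
ρ = 1 − 6·32/(5·24) = 1 − 192/120 = -0.600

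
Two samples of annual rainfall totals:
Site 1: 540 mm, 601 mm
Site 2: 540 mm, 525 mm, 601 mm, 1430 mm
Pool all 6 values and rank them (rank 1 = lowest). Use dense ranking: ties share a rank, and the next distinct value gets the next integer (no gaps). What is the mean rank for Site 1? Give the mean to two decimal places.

2.50

Sorted (ascending): 525, 540, 540, 601, 601, 1430
The 2 values of 540 share dense rank 2.
The 2 values of 601 share dense rank 3.
Remaining distinct values take the next consecutive integers.
Site 1 values → pooled ranks: 540→2, 601→3
Mean rank = (2 + 3) / 2 = 2.50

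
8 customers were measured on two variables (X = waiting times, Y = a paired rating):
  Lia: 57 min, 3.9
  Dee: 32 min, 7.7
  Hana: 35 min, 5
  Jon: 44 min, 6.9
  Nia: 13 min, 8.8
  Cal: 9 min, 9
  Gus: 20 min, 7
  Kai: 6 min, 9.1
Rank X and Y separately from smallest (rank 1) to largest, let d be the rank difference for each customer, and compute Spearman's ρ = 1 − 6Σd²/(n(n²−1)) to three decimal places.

-0.952

Ranks of variable 1: 8, 5, 6, 7, 3, 2, 4, 1
Ranks of variable 2: 1, 5, 2, 3, 6, 7, 4, 8
d = r₁ − r₂: 7, 0, 4, 4, -3, -5, 0, -7
d²: 49, 0, 16, 16, 9, 25, 0, 49; Σd² = 164
ρ = 1 − 6·164/(8·63) = 1 − 984/504 = -0.952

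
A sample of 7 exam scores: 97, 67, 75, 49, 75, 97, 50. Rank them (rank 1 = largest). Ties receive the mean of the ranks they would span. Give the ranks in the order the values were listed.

1.5, 5, 3.5, 7, 3.5, 1.5, 6

Sorted (descending): 97, 97, 75, 75, 67, 50, 49
The 2 values of 97 occupy positions 1–2 → average rank (1+2)/2 = 1.5.
The 2 values of 75 occupy positions 3–4 → average rank (3+4)/2 = 3.5.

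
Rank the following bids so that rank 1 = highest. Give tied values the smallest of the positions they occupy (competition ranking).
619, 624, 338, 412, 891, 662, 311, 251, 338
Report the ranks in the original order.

Sorted (descending): 891, 662, 624, 619, 412, 338, 338, 311, 251
The 2 values of 338 occupy positions 6–7 → each gets rank 6.

4, 3, 6, 5, 1, 2, 8, 9, 6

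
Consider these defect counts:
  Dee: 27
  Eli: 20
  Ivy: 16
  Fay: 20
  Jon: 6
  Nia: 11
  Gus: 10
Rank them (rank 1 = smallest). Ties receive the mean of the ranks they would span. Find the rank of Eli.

5.5

Sorted (ascending): 6, 10, 11, 16, 20, 20, 27
The 2 values of 20 occupy positions 5–6 → average rank (5+6)/2 = 5.5.
Eli has value 20 → rank 5.5.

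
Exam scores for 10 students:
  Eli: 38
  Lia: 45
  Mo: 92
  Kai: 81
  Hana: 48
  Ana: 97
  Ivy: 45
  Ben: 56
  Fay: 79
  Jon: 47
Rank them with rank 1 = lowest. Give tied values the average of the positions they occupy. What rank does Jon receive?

Sorted (ascending): 38, 45, 45, 47, 48, 56, 79, 81, 92, 97
The 2 values of 45 occupy positions 2–3 → average rank (2+3)/2 = 2.5.
Jon has value 47 → rank 4.

4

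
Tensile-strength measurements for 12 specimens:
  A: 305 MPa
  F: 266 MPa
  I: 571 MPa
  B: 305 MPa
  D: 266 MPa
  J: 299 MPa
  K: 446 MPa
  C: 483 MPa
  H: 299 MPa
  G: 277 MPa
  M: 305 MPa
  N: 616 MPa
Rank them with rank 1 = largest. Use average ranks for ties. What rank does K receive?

4

Sorted (descending): 616, 571, 483, 446, 305, 305, 305, 299, 299, 277, 266, 266
The 3 values of 305 occupy positions 5–7 → average rank 6.
The 2 values of 299 occupy positions 8–9 → average rank (8+9)/2 = 8.5.
The 2 values of 266 occupy positions 11–12 → average rank (11+12)/2 = 11.5.
K has value 446 MPa → rank 4.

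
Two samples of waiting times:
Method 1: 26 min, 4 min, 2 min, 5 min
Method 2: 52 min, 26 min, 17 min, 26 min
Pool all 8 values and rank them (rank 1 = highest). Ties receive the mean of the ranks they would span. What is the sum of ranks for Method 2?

12

Sorted (descending): 52, 26, 26, 26, 17, 5, 4, 2
The 3 values of 26 occupy positions 2–4 → average rank 3.
Method 2 values → pooled ranks: 52→1, 26→3, 17→5, 26→3
Rank sum = 1 + 3 + 5 + 3 = 12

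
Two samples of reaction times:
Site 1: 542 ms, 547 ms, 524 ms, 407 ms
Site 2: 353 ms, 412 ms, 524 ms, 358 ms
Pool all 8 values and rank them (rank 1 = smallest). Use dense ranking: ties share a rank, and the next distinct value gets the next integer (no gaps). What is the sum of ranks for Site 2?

Sorted (ascending): 353, 358, 407, 412, 524, 524, 542, 547
The 2 values of 524 share dense rank 5.
Remaining distinct values take the next consecutive integers.
Site 2 values → pooled ranks: 353→1, 412→4, 524→5, 358→2
Rank sum = 1 + 4 + 5 + 2 = 12

12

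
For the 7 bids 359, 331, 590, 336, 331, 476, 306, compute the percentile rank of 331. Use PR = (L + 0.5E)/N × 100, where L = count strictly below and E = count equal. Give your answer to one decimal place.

N = 7.
Strictly below 331: 1. Equal to 331: 2.
PR = (1 + 0.5·2)/7 × 100 = 28.6

28.6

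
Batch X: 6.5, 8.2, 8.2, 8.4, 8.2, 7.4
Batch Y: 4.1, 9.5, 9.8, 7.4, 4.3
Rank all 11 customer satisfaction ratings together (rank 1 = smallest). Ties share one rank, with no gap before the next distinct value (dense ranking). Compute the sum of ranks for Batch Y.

22

Sorted (ascending): 4.1, 4.3, 6.5, 7.4, 7.4, 8.2, 8.2, 8.2, 8.4, 9.5, 9.8
The 2 values of 7.4 share dense rank 4.
The 3 values of 8.2 share dense rank 5.
Remaining distinct values take the next consecutive integers.
Batch Y values → pooled ranks: 4.1→1, 9.5→7, 9.8→8, 7.4→4, 4.3→2
Rank sum = 1 + 7 + 8 + 4 + 2 = 22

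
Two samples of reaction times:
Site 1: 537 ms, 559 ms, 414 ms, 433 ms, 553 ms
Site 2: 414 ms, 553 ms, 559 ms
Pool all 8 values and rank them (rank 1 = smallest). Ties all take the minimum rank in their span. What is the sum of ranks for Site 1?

20

Sorted (ascending): 414, 414, 433, 537, 553, 553, 559, 559
The 2 values of 414 occupy positions 1–2 → each gets rank 1.
The 2 values of 553 occupy positions 5–6 → each gets rank 5.
The 2 values of 559 occupy positions 7–8 → each gets rank 7.
Site 1 values → pooled ranks: 537→4, 559→7, 414→1, 433→3, 553→5
Rank sum = 4 + 7 + 1 + 3 + 5 = 20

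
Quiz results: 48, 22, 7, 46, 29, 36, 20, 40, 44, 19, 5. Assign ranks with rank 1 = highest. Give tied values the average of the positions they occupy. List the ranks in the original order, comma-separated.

1, 7, 10, 2, 6, 5, 8, 4, 3, 9, 11

Sorted (descending): 48, 46, 44, 40, 36, 29, 22, 20, 19, 7, 5
No ties — each value takes its position as its rank.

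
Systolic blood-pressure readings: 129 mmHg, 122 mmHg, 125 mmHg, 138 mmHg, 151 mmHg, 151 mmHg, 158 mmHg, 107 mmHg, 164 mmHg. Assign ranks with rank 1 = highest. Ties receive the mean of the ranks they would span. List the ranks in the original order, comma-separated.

6, 8, 7, 5, 3.5, 3.5, 2, 9, 1

Sorted (descending): 164, 158, 151, 151, 138, 129, 125, 122, 107
The 2 values of 151 occupy positions 3–4 → average rank (3+4)/2 = 3.5.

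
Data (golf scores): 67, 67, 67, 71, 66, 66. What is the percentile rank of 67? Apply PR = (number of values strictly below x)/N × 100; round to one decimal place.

33.3

N = 6.
Strictly below 67: 2. Equal to 67: 3.
PR = 2/6 × 100 = 33.3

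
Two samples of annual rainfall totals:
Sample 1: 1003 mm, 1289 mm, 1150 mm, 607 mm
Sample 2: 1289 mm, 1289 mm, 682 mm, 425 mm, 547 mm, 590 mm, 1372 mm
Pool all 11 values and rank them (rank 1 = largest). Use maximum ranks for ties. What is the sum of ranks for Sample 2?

Sorted (descending): 1372, 1289, 1289, 1289, 1150, 1003, 682, 607, 590, 547, 425
The 3 values of 1289 occupy positions 2–4 → each gets rank 4.
Sample 2 values → pooled ranks: 1289→4, 1289→4, 682→7, 425→11, 547→10, 590→9, 1372→1
Rank sum = 4 + 4 + 7 + 11 + 10 + 9 + 1 = 46

46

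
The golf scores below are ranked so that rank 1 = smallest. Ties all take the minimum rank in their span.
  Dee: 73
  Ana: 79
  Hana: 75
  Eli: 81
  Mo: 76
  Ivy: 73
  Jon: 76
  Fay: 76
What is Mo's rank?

Sorted (ascending): 73, 73, 75, 76, 76, 76, 79, 81
The 2 values of 73 occupy positions 1–2 → each gets rank 1.
The 3 values of 76 occupy positions 4–6 → each gets rank 4.
Mo has value 76 → rank 4.

4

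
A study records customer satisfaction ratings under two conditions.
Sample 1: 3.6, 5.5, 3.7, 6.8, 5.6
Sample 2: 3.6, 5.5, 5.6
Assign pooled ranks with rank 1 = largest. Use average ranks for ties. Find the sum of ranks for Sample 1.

21.5

Sorted (descending): 6.8, 5.6, 5.6, 5.5, 5.5, 3.7, 3.6, 3.6
The 2 values of 5.6 occupy positions 2–3 → average rank (2+3)/2 = 2.5.
The 2 values of 5.5 occupy positions 4–5 → average rank (4+5)/2 = 4.5.
The 2 values of 3.6 occupy positions 7–8 → average rank (7+8)/2 = 7.5.
Sample 1 values → pooled ranks: 3.6→7.5, 5.5→4.5, 3.7→6, 6.8→1, 5.6→2.5
Rank sum = 7.5 + 4.5 + 6 + 1 + 2.5 = 21.5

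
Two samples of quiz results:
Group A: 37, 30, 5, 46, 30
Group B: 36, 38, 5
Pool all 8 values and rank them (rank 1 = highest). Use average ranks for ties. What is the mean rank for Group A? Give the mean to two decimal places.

4.50

Sorted (descending): 46, 38, 37, 36, 30, 30, 5, 5
The 2 values of 30 occupy positions 5–6 → average rank (5+6)/2 = 5.5.
The 2 values of 5 occupy positions 7–8 → average rank (7+8)/2 = 7.5.
Group A values → pooled ranks: 37→3, 30→5.5, 5→7.5, 46→1, 30→5.5
Mean rank = (3 + 5.5 + 7.5 + 1 + 5.5) / 5 = 4.50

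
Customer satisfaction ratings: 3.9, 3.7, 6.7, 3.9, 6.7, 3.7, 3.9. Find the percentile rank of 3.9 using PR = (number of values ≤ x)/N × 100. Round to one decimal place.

71.4

N = 7.
Strictly below 3.9: 2. Equal to 3.9: 3.
PR = 5/7 × 100 = 71.4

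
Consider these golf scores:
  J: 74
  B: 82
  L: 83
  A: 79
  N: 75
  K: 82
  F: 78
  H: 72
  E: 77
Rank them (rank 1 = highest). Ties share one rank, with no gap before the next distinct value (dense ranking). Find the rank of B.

Sorted (descending): 83, 82, 82, 79, 78, 77, 75, 74, 72
The 2 values of 82 share dense rank 2.
Remaining distinct values take the next consecutive integers.
B has value 82 → rank 2.

2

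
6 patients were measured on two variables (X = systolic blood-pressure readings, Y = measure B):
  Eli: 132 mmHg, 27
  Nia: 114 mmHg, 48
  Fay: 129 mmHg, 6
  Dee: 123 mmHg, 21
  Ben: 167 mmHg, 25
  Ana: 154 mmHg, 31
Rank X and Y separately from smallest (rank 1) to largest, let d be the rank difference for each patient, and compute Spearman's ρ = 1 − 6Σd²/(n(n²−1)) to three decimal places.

Ranks of variable 1: 4, 1, 3, 2, 6, 5
Ranks of variable 2: 4, 6, 1, 2, 3, 5
d = r₁ − r₂: 0, -5, 2, 0, 3, 0
d²: 0, 25, 4, 0, 9, 0; Σd² = 38
ρ = 1 − 6·38/(6·35) = 1 − 228/210 = -0.086

-0.086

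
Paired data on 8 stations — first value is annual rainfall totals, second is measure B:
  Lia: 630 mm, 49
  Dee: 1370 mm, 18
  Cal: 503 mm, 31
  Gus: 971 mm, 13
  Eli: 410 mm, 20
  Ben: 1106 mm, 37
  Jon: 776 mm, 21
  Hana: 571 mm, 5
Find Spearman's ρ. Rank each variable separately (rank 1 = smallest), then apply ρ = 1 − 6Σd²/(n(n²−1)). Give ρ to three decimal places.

-0.024

Ranks of variable 1: 4, 8, 2, 6, 1, 7, 5, 3
Ranks of variable 2: 8, 3, 6, 2, 4, 7, 5, 1
d = r₁ − r₂: -4, 5, -4, 4, -3, 0, 0, 2
d²: 16, 25, 16, 16, 9, 0, 0, 4; Σd² = 86
ρ = 1 − 6·86/(8·63) = 1 − 516/504 = -0.024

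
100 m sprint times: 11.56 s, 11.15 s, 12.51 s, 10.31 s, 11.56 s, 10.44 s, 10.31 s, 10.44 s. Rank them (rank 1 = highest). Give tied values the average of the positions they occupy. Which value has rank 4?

11.15

Sorted (descending): 12.51, 11.56, 11.56, 11.15, 10.44, 10.44, 10.31, 10.31
The 2 values of 11.56 occupy positions 2–3 → average rank (2+3)/2 = 2.5.
The 2 values of 10.44 occupy positions 5–6 → average rank (5+6)/2 = 5.5.
The 2 values of 10.31 occupy positions 7–8 → average rank (7+8)/2 = 7.5.
Rank 4 → value 11.15.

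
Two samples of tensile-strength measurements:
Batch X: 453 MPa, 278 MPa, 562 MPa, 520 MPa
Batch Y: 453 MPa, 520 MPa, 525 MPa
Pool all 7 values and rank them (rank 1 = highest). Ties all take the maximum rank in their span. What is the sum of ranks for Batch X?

Sorted (descending): 562, 525, 520, 520, 453, 453, 278
The 2 values of 520 occupy positions 3–4 → each gets rank 4.
The 2 values of 453 occupy positions 5–6 → each gets rank 6.
Batch X values → pooled ranks: 453→6, 278→7, 562→1, 520→4
Rank sum = 6 + 7 + 1 + 4 = 18

18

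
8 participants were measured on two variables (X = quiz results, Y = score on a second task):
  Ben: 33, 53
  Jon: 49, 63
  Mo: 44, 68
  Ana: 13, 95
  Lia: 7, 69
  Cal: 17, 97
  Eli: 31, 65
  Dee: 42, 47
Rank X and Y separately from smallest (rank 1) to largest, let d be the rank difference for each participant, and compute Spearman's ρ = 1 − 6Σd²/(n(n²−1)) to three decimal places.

-0.643

Ranks of variable 1: 5, 8, 7, 2, 1, 3, 4, 6
Ranks of variable 2: 2, 3, 5, 7, 6, 8, 4, 1
d = r₁ − r₂: 3, 5, 2, -5, -5, -5, 0, 5
d²: 9, 25, 4, 25, 25, 25, 0, 25; Σd² = 138
ρ = 1 − 6·138/(8·63) = 1 − 828/504 = -0.643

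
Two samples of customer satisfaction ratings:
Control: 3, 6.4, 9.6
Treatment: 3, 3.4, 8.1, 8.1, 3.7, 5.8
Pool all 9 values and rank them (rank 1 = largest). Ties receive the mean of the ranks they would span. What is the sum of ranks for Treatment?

Sorted (descending): 9.6, 8.1, 8.1, 6.4, 5.8, 3.7, 3.4, 3, 3
The 2 values of 8.1 occupy positions 2–3 → average rank (2+3)/2 = 2.5.
The 2 values of 3 occupy positions 8–9 → average rank (8+9)/2 = 8.5.
Treatment values → pooled ranks: 3→8.5, 3.4→7, 8.1→2.5, 8.1→2.5, 3.7→6, 5.8→5
Rank sum = 8.5 + 7 + 2.5 + 2.5 + 6 + 5 = 31.5

31.5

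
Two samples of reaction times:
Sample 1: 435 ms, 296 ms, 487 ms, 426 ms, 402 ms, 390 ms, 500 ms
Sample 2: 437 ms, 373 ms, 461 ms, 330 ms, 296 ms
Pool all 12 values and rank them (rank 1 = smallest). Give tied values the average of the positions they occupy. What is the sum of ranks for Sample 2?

Sorted (ascending): 296, 296, 330, 373, 390, 402, 426, 435, 437, 461, 487, 500
The 2 values of 296 occupy positions 1–2 → average rank (1+2)/2 = 1.5.
Sample 2 values → pooled ranks: 437→9, 373→4, 461→10, 330→3, 296→1.5
Rank sum = 9 + 4 + 10 + 3 + 1.5 = 27.5

27.5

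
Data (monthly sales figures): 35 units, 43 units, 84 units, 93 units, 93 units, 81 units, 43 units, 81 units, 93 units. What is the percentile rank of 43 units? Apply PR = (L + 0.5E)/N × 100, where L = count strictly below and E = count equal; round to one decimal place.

N = 9.
Strictly below 43: 1. Equal to 43: 2.
PR = (1 + 0.5·2)/9 × 100 = 22.2

22.2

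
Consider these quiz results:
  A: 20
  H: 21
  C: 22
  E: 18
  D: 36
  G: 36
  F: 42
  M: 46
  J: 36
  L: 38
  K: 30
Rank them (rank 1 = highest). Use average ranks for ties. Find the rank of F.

Sorted (descending): 46, 42, 38, 36, 36, 36, 30, 22, 21, 20, 18
The 3 values of 36 occupy positions 4–6 → average rank 5.
F has value 42 → rank 2.

2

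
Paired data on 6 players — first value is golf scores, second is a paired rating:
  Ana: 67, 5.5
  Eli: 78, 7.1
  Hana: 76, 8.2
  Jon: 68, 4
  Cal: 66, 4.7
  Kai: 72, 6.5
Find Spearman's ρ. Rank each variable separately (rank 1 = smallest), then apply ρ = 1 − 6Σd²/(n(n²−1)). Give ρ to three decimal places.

0.771

Ranks of variable 1: 2, 6, 5, 3, 1, 4
Ranks of variable 2: 3, 5, 6, 1, 2, 4
d = r₁ − r₂: -1, 1, -1, 2, -1, 0
d²: 1, 1, 1, 4, 1, 0; Σd² = 8
ρ = 1 − 6·8/(6·35) = 1 − 48/210 = 0.771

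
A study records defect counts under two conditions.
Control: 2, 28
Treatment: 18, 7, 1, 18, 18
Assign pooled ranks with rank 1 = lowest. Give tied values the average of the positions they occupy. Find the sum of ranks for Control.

Sorted (ascending): 1, 2, 7, 18, 18, 18, 28
The 3 values of 18 occupy positions 4–6 → average rank 5.
Control values → pooled ranks: 2→2, 28→7
Rank sum = 2 + 7 = 9

9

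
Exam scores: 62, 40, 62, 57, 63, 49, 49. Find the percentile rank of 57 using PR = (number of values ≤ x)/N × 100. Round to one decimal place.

N = 7.
Strictly below 57: 3. Equal to 57: 1.
PR = 4/7 × 100 = 57.1

57.1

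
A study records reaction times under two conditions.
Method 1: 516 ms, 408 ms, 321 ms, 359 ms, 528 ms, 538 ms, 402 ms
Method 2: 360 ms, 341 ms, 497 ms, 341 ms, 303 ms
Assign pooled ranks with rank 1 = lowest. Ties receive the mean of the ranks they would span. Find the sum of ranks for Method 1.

Sorted (ascending): 303, 321, 341, 341, 359, 360, 402, 408, 497, 516, 528, 538
The 2 values of 341 occupy positions 3–4 → average rank (3+4)/2 = 3.5.
Method 1 values → pooled ranks: 516→10, 408→8, 321→2, 359→5, 528→11, 538→12, 402→7
Rank sum = 10 + 8 + 2 + 5 + 11 + 12 + 7 = 55

55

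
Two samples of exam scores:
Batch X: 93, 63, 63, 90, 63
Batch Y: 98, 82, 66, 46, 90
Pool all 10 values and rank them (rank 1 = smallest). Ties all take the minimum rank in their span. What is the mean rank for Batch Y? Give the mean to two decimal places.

Sorted (ascending): 46, 63, 63, 63, 66, 82, 90, 90, 93, 98
The 3 values of 63 occupy positions 2–4 → each gets rank 2.
The 2 values of 90 occupy positions 7–8 → each gets rank 7.
Batch Y values → pooled ranks: 98→10, 82→6, 66→5, 46→1, 90→7
Mean rank = (10 + 6 + 5 + 1 + 7) / 5 = 5.80

5.80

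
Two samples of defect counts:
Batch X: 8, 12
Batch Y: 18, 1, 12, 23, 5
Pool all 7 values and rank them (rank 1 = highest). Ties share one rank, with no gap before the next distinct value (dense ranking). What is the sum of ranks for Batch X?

7

Sorted (descending): 23, 18, 12, 12, 8, 5, 1
The 2 values of 12 share dense rank 3.
Remaining distinct values take the next consecutive integers.
Batch X values → pooled ranks: 8→4, 12→3
Rank sum = 4 + 3 = 7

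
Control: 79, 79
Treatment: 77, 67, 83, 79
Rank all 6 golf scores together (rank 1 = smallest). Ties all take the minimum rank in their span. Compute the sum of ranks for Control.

Sorted (ascending): 67, 77, 79, 79, 79, 83
The 3 values of 79 occupy positions 3–5 → each gets rank 3.
Control values → pooled ranks: 79→3, 79→3
Rank sum = 3 + 3 = 6

6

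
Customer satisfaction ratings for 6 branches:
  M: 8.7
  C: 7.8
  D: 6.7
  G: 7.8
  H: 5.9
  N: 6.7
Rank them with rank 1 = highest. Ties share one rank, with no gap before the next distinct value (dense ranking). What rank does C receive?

2

Sorted (descending): 8.7, 7.8, 7.8, 6.7, 6.7, 5.9
The 2 values of 7.8 share dense rank 2.
The 2 values of 6.7 share dense rank 3.
Remaining distinct values take the next consecutive integers.
C has value 7.8 → rank 2.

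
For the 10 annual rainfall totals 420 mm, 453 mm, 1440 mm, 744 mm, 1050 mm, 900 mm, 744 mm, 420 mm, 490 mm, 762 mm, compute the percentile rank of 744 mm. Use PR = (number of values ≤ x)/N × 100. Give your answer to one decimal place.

N = 10.
Strictly below 744: 4. Equal to 744: 2.
PR = 6/10 × 100 = 60.0

60.0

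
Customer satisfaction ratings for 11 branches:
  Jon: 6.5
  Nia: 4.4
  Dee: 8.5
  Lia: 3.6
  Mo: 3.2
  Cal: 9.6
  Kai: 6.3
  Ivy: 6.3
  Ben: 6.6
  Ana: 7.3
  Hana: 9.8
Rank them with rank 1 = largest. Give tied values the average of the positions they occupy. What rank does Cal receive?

Sorted (descending): 9.8, 9.6, 8.5, 7.3, 6.6, 6.5, 6.3, 6.3, 4.4, 3.6, 3.2
The 2 values of 6.3 occupy positions 7–8 → average rank (7+8)/2 = 7.5.
Cal has value 9.6 → rank 2.

2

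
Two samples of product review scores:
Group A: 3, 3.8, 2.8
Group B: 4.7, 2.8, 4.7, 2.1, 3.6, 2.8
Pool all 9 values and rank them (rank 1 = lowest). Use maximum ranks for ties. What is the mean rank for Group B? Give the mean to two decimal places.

5.50

Sorted (ascending): 2.1, 2.8, 2.8, 2.8, 3, 3.6, 3.8, 4.7, 4.7
The 3 values of 2.8 occupy positions 2–4 → each gets rank 4.
The 2 values of 4.7 occupy positions 8–9 → each gets rank 9.
Group B values → pooled ranks: 4.7→9, 2.8→4, 4.7→9, 2.1→1, 3.6→6, 2.8→4
Mean rank = (9 + 4 + 9 + 1 + 6 + 4) / 6 = 5.50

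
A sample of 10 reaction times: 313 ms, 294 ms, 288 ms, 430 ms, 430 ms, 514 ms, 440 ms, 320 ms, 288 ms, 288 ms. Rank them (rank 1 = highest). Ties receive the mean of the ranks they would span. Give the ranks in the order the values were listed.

6, 7, 9, 3.5, 3.5, 1, 2, 5, 9, 9

Sorted (descending): 514, 440, 430, 430, 320, 313, 294, 288, 288, 288
The 2 values of 430 occupy positions 3–4 → average rank (3+4)/2 = 3.5.
The 3 values of 288 occupy positions 8–10 → average rank 9.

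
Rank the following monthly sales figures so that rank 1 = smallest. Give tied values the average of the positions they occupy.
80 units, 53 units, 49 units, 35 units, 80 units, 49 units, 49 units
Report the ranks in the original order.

Sorted (ascending): 35, 49, 49, 49, 53, 80, 80
The 3 values of 49 occupy positions 2–4 → average rank 3.
The 2 values of 80 occupy positions 6–7 → average rank (6+7)/2 = 6.5.

6.5, 5, 3, 1, 6.5, 3, 3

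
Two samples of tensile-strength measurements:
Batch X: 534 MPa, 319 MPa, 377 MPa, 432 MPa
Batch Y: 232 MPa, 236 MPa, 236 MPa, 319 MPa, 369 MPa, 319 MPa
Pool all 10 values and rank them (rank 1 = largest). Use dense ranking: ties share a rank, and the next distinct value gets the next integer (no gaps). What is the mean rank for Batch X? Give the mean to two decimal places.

2.75

Sorted (descending): 534, 432, 377, 369, 319, 319, 319, 236, 236, 232
The 3 values of 319 share dense rank 5.
The 2 values of 236 share dense rank 6.
Remaining distinct values take the next consecutive integers.
Batch X values → pooled ranks: 534→1, 319→5, 377→3, 432→2
Mean rank = (1 + 5 + 3 + 2) / 4 = 2.75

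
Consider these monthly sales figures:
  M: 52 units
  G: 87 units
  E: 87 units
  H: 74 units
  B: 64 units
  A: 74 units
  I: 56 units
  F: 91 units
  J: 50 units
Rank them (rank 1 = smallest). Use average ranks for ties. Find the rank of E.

Sorted (ascending): 50, 52, 56, 64, 74, 74, 87, 87, 91
The 2 values of 74 occupy positions 5–6 → average rank (5+6)/2 = 5.5.
The 2 values of 87 occupy positions 7–8 → average rank (7+8)/2 = 7.5.
E has value 87 units → rank 7.5.

7.5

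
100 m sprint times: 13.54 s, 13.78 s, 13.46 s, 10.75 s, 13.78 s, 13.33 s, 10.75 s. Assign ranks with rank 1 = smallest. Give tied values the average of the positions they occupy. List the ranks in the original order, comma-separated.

Sorted (ascending): 10.75, 10.75, 13.33, 13.46, 13.54, 13.78, 13.78
The 2 values of 10.75 occupy positions 1–2 → average rank (1+2)/2 = 1.5.
The 2 values of 13.78 occupy positions 6–7 → average rank (6+7)/2 = 6.5.

5, 6.5, 4, 1.5, 6.5, 3, 1.5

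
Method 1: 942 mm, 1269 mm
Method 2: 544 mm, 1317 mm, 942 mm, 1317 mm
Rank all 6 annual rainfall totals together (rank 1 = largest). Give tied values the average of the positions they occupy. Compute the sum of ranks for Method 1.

7.5

Sorted (descending): 1317, 1317, 1269, 942, 942, 544
The 2 values of 1317 occupy positions 1–2 → average rank (1+2)/2 = 1.5.
The 2 values of 942 occupy positions 4–5 → average rank (4+5)/2 = 4.5.
Method 1 values → pooled ranks: 942→4.5, 1269→3
Rank sum = 4.5 + 3 = 7.5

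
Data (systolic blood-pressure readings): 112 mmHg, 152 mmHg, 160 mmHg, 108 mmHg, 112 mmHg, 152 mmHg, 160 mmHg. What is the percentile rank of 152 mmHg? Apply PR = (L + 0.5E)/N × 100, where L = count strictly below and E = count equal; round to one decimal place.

N = 7.
Strictly below 152: 3. Equal to 152: 2.
PR = (3 + 0.5·2)/7 × 100 = 57.1

57.1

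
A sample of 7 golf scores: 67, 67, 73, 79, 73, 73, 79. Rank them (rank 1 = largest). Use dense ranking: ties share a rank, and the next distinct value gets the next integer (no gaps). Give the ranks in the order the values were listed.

Sorted (descending): 79, 79, 73, 73, 73, 67, 67
The 2 values of 79 share dense rank 1.
The 3 values of 73 share dense rank 2.
The 2 values of 67 share dense rank 3.

3, 3, 2, 1, 2, 2, 1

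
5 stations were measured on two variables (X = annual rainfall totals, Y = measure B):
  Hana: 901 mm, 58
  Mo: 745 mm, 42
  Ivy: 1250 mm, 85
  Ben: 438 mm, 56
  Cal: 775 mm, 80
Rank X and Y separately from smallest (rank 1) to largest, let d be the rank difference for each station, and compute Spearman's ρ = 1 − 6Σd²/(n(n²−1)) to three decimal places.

0.800

Ranks of variable 1: 4, 2, 5, 1, 3
Ranks of variable 2: 3, 1, 5, 2, 4
d = r₁ − r₂: 1, 1, 0, -1, -1
d²: 1, 1, 0, 1, 1; Σd² = 4
ρ = 1 − 6·4/(5·24) = 1 − 24/120 = 0.800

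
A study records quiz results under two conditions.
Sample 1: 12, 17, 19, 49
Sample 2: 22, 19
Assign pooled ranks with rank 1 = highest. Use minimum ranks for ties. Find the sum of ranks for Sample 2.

5

Sorted (descending): 49, 22, 19, 19, 17, 12
The 2 values of 19 occupy positions 3–4 → each gets rank 3.
Sample 2 values → pooled ranks: 22→2, 19→3
Rank sum = 2 + 3 = 5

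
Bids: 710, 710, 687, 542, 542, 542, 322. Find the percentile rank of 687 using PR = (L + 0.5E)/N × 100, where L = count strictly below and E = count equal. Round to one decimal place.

64.3

N = 7.
Strictly below 687: 4. Equal to 687: 1.
PR = (4 + 0.5·1)/7 × 100 = 64.3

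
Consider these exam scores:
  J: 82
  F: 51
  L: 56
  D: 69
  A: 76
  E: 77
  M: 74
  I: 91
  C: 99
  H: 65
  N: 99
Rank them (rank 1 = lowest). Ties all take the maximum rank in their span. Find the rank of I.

Sorted (ascending): 51, 56, 65, 69, 74, 76, 77, 82, 91, 99, 99
The 2 values of 99 occupy positions 10–11 → each gets rank 11.
I has value 91 → rank 9.

9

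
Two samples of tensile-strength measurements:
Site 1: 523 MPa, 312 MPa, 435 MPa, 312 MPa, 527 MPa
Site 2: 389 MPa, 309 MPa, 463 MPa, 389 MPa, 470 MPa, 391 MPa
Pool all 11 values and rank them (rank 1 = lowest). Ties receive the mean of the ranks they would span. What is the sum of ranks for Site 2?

Sorted (ascending): 309, 312, 312, 389, 389, 391, 435, 463, 470, 523, 527
The 2 values of 312 occupy positions 2–3 → average rank (2+3)/2 = 2.5.
The 2 values of 389 occupy positions 4–5 → average rank (4+5)/2 = 4.5.
Site 2 values → pooled ranks: 389→4.5, 309→1, 463→8, 389→4.5, 470→9, 391→6
Rank sum = 4.5 + 1 + 8 + 4.5 + 9 + 6 = 33

33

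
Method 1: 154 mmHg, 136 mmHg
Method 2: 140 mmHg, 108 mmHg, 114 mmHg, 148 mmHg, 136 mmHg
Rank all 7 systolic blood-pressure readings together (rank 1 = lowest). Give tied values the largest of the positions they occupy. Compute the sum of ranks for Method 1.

11

Sorted (ascending): 108, 114, 136, 136, 140, 148, 154
The 2 values of 136 occupy positions 3–4 → each gets rank 4.
Method 1 values → pooled ranks: 154→7, 136→4
Rank sum = 7 + 4 = 11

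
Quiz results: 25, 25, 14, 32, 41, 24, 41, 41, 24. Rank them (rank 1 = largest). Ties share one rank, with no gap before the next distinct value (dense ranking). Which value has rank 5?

Sorted (descending): 41, 41, 41, 32, 25, 25, 24, 24, 14
The 3 values of 41 share dense rank 1.
The 2 values of 25 share dense rank 3.
The 2 values of 24 share dense rank 4.
Remaining distinct values take the next consecutive integers.
Rank 5 → value 14.

14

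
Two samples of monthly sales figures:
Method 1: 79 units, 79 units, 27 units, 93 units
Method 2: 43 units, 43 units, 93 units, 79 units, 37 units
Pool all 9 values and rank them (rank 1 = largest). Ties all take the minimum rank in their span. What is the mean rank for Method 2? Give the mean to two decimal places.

Sorted (descending): 93, 93, 79, 79, 79, 43, 43, 37, 27
The 2 values of 93 occupy positions 1–2 → each gets rank 1.
The 3 values of 79 occupy positions 3–5 → each gets rank 3.
The 2 values of 43 occupy positions 6–7 → each gets rank 6.
Method 2 values → pooled ranks: 43→6, 43→6, 93→1, 79→3, 37→8
Mean rank = (6 + 6 + 1 + 3 + 8) / 5 = 4.80

4.80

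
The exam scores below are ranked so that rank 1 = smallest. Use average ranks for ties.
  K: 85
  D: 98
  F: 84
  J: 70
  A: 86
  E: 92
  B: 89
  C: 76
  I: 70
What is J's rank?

Sorted (ascending): 70, 70, 76, 84, 85, 86, 89, 92, 98
The 2 values of 70 occupy positions 1–2 → average rank (1+2)/2 = 1.5.
J has value 70 → rank 1.5.

1.5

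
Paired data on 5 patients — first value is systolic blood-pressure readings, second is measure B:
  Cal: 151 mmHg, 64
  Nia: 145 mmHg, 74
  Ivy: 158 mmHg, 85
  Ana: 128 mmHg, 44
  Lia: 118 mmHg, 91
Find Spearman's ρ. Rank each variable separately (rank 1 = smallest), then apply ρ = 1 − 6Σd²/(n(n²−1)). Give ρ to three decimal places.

Ranks of variable 1: 4, 3, 5, 2, 1
Ranks of variable 2: 2, 3, 4, 1, 5
d = r₁ − r₂: 2, 0, 1, 1, -4
d²: 4, 0, 1, 1, 16; Σd² = 22
ρ = 1 − 6·22/(5·24) = 1 − 132/120 = -0.100

-0.100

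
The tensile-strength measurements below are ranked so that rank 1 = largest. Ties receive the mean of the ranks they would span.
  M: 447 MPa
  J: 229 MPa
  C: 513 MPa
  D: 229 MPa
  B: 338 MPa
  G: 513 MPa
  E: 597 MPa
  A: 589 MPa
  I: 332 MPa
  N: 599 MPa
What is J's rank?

Sorted (descending): 599, 597, 589, 513, 513, 447, 338, 332, 229, 229
The 2 values of 513 occupy positions 4–5 → average rank (4+5)/2 = 4.5.
The 2 values of 229 occupy positions 9–10 → average rank (9+10)/2 = 9.5.
J has value 229 MPa → rank 9.5.

9.5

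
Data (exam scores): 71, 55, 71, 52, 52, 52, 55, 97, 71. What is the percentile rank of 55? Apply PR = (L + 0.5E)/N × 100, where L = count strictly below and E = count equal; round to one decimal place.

44.4

N = 9.
Strictly below 55: 3. Equal to 55: 2.
PR = (3 + 0.5·2)/9 × 100 = 44.4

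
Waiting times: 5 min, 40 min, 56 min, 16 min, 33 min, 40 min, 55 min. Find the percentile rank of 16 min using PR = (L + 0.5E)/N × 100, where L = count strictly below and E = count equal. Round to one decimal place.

N = 7.
Strictly below 16: 1. Equal to 16: 1.
PR = (1 + 0.5·1)/7 × 100 = 21.4

21.4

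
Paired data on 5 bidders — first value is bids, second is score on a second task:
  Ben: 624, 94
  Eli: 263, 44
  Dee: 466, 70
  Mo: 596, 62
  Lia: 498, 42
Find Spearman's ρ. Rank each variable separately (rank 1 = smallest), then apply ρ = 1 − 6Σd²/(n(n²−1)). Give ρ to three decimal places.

Ranks of variable 1: 5, 1, 2, 4, 3
Ranks of variable 2: 5, 2, 4, 3, 1
d = r₁ − r₂: 0, -1, -2, 1, 2
d²: 0, 1, 4, 1, 4; Σd² = 10
ρ = 1 − 6·10/(5·24) = 1 − 60/120 = 0.500

0.500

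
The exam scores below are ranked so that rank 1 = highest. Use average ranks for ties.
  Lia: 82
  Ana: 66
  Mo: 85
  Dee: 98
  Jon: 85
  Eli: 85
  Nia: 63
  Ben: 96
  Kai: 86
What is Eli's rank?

5

Sorted (descending): 98, 96, 86, 85, 85, 85, 82, 66, 63
The 3 values of 85 occupy positions 4–6 → average rank 5.
Eli has value 85 → rank 5.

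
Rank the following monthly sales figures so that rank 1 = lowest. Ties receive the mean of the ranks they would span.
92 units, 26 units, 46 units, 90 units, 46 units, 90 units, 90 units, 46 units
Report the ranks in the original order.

Sorted (ascending): 26, 46, 46, 46, 90, 90, 90, 92
The 3 values of 46 occupy positions 2–4 → average rank 3.
The 3 values of 90 occupy positions 5–7 → average rank 6.

8, 1, 3, 6, 3, 6, 6, 3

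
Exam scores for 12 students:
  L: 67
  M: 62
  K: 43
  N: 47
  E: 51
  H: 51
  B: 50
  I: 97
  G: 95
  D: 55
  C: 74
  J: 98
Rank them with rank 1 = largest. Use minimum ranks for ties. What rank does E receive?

8

Sorted (descending): 98, 97, 95, 74, 67, 62, 55, 51, 51, 50, 47, 43
The 2 values of 51 occupy positions 8–9 → each gets rank 8.
E has value 51 → rank 8.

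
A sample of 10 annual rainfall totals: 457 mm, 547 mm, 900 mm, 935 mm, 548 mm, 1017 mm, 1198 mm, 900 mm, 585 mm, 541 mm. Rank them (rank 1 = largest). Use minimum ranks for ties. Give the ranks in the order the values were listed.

10, 8, 4, 3, 7, 2, 1, 4, 6, 9

Sorted (descending): 1198, 1017, 935, 900, 900, 585, 548, 547, 541, 457
The 2 values of 900 occupy positions 4–5 → each gets rank 4.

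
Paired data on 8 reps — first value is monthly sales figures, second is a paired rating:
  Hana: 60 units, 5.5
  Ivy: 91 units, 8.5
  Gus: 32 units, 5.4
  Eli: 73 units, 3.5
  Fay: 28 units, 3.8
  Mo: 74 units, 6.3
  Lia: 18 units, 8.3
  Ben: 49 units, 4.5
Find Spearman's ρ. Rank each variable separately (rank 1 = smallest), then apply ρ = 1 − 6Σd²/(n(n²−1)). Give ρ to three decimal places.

Ranks of variable 1: 5, 8, 3, 6, 2, 7, 1, 4
Ranks of variable 2: 5, 8, 4, 1, 2, 6, 7, 3
d = r₁ − r₂: 0, 0, -1, 5, 0, 1, -6, 1
d²: 0, 0, 1, 25, 0, 1, 36, 1; Σd² = 64
ρ = 1 − 6·64/(8·63) = 1 − 384/504 = 0.238

0.238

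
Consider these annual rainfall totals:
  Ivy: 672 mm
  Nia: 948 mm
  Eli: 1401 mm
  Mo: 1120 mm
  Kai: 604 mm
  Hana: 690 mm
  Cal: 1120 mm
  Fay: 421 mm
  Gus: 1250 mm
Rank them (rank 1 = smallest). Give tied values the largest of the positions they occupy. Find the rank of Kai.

Sorted (ascending): 421, 604, 672, 690, 948, 1120, 1120, 1250, 1401
The 2 values of 1120 occupy positions 6–7 → each gets rank 7.
Kai has value 604 mm → rank 2.

2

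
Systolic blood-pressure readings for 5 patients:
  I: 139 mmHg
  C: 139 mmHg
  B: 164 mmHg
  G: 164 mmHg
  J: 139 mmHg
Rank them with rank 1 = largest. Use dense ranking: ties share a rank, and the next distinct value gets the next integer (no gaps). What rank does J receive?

Sorted (descending): 164, 164, 139, 139, 139
The 2 values of 164 share dense rank 1.
The 3 values of 139 share dense rank 2.
J has value 139 mmHg → rank 2.

2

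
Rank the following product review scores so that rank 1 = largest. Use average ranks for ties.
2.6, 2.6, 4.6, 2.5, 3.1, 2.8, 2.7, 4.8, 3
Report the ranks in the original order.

Sorted (descending): 4.8, 4.6, 3.1, 3, 2.8, 2.7, 2.6, 2.6, 2.5
The 2 values of 2.6 occupy positions 7–8 → average rank (7+8)/2 = 7.5.

7.5, 7.5, 2, 9, 3, 5, 6, 1, 4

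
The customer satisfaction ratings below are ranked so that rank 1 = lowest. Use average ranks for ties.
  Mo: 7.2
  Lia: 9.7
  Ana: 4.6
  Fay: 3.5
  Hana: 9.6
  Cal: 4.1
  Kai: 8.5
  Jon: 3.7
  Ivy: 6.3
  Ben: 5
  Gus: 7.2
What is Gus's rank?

7.5

Sorted (ascending): 3.5, 3.7, 4.1, 4.6, 5, 6.3, 7.2, 7.2, 8.5, 9.6, 9.7
The 2 values of 7.2 occupy positions 7–8 → average rank (7+8)/2 = 7.5.
Gus has value 7.2 → rank 7.5.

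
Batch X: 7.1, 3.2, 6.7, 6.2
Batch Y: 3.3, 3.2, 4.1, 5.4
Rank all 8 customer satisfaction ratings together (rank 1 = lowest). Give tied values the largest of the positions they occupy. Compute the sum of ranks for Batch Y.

Sorted (ascending): 3.2, 3.2, 3.3, 4.1, 5.4, 6.2, 6.7, 7.1
The 2 values of 3.2 occupy positions 1–2 → each gets rank 2.
Batch Y values → pooled ranks: 3.3→3, 3.2→2, 4.1→4, 5.4→5
Rank sum = 3 + 2 + 4 + 5 = 14

14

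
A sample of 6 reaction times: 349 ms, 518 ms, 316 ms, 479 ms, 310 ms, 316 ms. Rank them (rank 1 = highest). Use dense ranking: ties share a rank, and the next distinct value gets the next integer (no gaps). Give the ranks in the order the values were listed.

Sorted (descending): 518, 479, 349, 316, 316, 310
The 2 values of 316 share dense rank 4.
Remaining distinct values take the next consecutive integers.

3, 1, 4, 2, 5, 4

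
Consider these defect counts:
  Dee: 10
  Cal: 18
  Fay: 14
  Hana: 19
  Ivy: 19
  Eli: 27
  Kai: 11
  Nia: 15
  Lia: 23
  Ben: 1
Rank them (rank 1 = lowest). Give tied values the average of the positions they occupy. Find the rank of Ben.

1

Sorted (ascending): 1, 10, 11, 14, 15, 18, 19, 19, 23, 27
The 2 values of 19 occupy positions 7–8 → average rank (7+8)/2 = 7.5.
Ben has value 1 → rank 1.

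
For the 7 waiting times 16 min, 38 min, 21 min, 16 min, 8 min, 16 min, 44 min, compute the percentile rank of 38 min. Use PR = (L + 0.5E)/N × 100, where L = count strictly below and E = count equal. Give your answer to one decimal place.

78.6

N = 7.
Strictly below 38: 5. Equal to 38: 1.
PR = (5 + 0.5·1)/7 × 100 = 78.6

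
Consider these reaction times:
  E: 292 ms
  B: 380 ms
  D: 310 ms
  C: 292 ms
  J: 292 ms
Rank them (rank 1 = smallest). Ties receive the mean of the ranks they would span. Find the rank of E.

Sorted (ascending): 292, 292, 292, 310, 380
The 3 values of 292 occupy positions 1–3 → average rank 2.
E has value 292 ms → rank 2.

2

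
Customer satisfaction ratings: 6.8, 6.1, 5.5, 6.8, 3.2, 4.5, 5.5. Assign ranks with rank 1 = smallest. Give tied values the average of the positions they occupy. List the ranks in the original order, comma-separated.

6.5, 5, 3.5, 6.5, 1, 2, 3.5

Sorted (ascending): 3.2, 4.5, 5.5, 5.5, 6.1, 6.8, 6.8
The 2 values of 5.5 occupy positions 3–4 → average rank (3+4)/2 = 3.5.
The 2 values of 6.8 occupy positions 6–7 → average rank (6+7)/2 = 6.5.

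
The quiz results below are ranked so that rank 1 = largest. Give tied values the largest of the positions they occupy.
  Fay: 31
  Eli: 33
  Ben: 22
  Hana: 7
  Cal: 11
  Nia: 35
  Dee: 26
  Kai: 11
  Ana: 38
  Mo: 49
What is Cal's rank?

9

Sorted (descending): 49, 38, 35, 33, 31, 26, 22, 11, 11, 7
The 2 values of 11 occupy positions 8–9 → each gets rank 9.
Cal has value 11 → rank 9.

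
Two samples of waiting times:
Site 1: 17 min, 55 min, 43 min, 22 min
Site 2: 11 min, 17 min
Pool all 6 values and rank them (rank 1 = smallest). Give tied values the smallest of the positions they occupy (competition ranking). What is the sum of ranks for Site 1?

17

Sorted (ascending): 11, 17, 17, 22, 43, 55
The 2 values of 17 occupy positions 2–3 → each gets rank 2.
Site 1 values → pooled ranks: 17→2, 55→6, 43→5, 22→4
Rank sum = 2 + 6 + 5 + 4 = 17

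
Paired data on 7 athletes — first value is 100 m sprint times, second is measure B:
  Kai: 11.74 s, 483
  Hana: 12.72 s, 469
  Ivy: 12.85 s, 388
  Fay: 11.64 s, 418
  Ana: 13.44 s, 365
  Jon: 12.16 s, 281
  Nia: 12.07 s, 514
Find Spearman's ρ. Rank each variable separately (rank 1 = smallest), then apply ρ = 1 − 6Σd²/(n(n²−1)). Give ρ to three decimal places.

-0.500

Ranks of variable 1: 2, 5, 6, 1, 7, 4, 3
Ranks of variable 2: 6, 5, 3, 4, 2, 1, 7
d = r₁ − r₂: -4, 0, 3, -3, 5, 3, -4
d²: 16, 0, 9, 9, 25, 9, 16; Σd² = 84
ρ = 1 − 6·84/(7·48) = 1 − 504/336 = -0.500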